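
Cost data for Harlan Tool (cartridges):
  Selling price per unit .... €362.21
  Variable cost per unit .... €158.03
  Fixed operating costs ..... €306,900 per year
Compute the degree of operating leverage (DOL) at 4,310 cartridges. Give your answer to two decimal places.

1.54

Contribution at this volume is 4,310 × €204.18 = €880,015.80.
EBIT = €880,015.80 − €306,900 = €573,115.80.
DOL = contribution ÷ EBIT = €880,015.80 ÷ €573,115.80 = 1.5355.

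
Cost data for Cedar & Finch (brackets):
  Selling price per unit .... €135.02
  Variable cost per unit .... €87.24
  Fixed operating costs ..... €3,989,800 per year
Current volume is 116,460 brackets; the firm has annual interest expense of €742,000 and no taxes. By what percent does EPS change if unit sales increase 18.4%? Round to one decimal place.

Contribution at this volume is 116,460 × €47.78 = €5,564,458.80.
Subtracting fixed costs: EBIT = €5,564,458.80 − €3,989,800 = €1,574,658.80.
After interest of €742,000.00, pre-tax earnings = €832,658.80.
Degree of combined leverage = contribution ÷ (EBIT − I) = €5,564,458.80 ÷ €832,658.80 = 6.6828.
EPS therefore changes by 6.6828 × (+18.4%) = +123.0%.

+123.0%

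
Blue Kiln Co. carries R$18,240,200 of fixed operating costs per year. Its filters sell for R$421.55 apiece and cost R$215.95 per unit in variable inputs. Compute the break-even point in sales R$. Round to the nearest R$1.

R$37,398,620

CM per unit = R$421.55 − R$215.95 = R$205.60; CM ratio = R$205.60 / R$421.55 = 0.4877.
Break-even revenue = fixed costs × price ÷ CM = R$18,240,200 × R$421.55 ÷ R$205.60 = R$37,398,620.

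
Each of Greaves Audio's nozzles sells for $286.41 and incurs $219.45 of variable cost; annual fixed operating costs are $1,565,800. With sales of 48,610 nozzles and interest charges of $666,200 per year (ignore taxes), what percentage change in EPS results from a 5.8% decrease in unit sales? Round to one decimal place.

Total contribution margin = 48,610 × $66.96 = $3,254,925.60.
EBIT = $3,254,925.60 − $1,565,800 = $1,689,125.60.
Interest = $666,200.00, so EBIT − I = $1,022,925.60.
Degree of combined leverage = contribution ÷ (EBIT − I) = $3,254,925.60 ÷ $1,022,925.60 = 3.1820.
EPS therefore changes by 3.1820 × (-5.8%) = -18.5%.

-18.5%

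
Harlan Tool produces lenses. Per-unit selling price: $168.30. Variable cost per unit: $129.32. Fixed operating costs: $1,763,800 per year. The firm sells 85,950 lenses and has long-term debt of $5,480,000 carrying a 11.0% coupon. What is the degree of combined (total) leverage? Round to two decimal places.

Total contribution margin = 85,950 × $38.98 = $3,350,331.00.
EBIT = $3,350,331.00 − $1,763,800 = $1,586,531.00. Interest = $602,800.00.
DOL = $3,350,331.00 ÷ $1,586,531.00 = 2.1117; DFL = $1,586,531.00 ÷ $983,731.00 = 1.6128.
Combined leverage = 2.1117 × 1.6128 = 3.4057.

3.41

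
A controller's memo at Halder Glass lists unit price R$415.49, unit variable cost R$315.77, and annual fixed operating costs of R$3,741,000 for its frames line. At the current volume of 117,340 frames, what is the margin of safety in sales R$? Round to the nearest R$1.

R$33,166,472

Unit CM = price − variable cost = R$415.49 − R$315.77 = R$99.72. Break-even units = R$3,741,000 ÷ R$99.72 = 37,515.04; break-even revenue = 37,515.04 × R$415.49 = R$15,587,124.85.
Current sales = 117,340 × R$415.49 = R$48,753,596.60.
Margin of safety = R$48,753,596.60 − R$15,587,124.85 = R$33,166,472.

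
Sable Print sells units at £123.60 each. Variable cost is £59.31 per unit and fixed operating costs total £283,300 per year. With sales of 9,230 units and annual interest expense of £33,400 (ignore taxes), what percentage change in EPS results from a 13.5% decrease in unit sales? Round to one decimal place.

-29.0%

At 9,230 units, contribution = 9,230 × £64.29 = £593,396.70.
Subtracting fixed costs: EBIT = £593,396.70 − £283,300 = £310,096.70.
After interest of £33,400.00, pre-tax earnings = £276,696.70.
Degree of combined leverage = contribution ÷ (EBIT − I) = £593,396.70 ÷ £276,696.70 = 2.1446.
EPS therefore changes by 2.1446 × (-13.5%) = -29.0%.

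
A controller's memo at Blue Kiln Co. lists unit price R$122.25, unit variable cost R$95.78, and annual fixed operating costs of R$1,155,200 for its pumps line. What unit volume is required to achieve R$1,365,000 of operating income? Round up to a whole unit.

Unit CM = price − variable cost = R$122.25 − R$95.78 = R$26.47.
Units = (FC + target) / CM = (R$1,155,200 + R$1,365,000) / R$26.47 = 95,209.67, so 95,210 pumps.

95,210 pumps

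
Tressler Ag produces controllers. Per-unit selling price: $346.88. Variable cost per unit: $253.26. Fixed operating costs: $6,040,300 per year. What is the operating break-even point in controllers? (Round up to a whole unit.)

Unit CM = price − variable cost = $346.88 − $253.26 = $93.62.
Break-even volume = fixed costs ÷ CM per unit = $6,040,300 ÷ $93.62 = 64,519.33, so 64,520 controllers.

64,520 controllers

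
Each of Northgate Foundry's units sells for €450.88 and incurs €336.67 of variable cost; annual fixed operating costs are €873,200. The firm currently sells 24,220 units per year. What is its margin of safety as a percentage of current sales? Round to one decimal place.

Each unit contributes €450.88 − €336.67 = €114.21. Break-even units = €873,200 ÷ €114.21 = 7,645.57; break-even revenue = 7,645.57 × €450.88 = €3,447,232.43.
Actual sales revenue = 24,220 × €450.88 = €10,920,313.60.
Margin of safety = (€10,920,313.60 − €3,447,232.43) ÷ €10,920,313.60 = 68.4%.

68.4%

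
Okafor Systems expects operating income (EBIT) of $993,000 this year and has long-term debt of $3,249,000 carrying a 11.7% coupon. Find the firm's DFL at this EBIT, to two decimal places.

1.62

Interest = $380,133.00.
Degree of financial leverage = EBIT / (EBIT − interest) = $993,000 / $612,867.00 = 1.6203.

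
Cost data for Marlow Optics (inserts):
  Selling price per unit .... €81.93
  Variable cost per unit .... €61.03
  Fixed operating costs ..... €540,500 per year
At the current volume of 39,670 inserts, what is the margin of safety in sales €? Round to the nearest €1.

€1,131,351

Each unit contributes €81.93 − €61.03 = €20.90. Break-even units = €540,500 ÷ €20.90 = 25,861.24; break-even revenue = 25,861.24 × €81.93 = €2,118,811.72.
Actual sales revenue = 39,670 × €81.93 = €3,250,163.10.
Margin of safety = €3,250,163.10 − €2,118,811.72 = €1,131,351.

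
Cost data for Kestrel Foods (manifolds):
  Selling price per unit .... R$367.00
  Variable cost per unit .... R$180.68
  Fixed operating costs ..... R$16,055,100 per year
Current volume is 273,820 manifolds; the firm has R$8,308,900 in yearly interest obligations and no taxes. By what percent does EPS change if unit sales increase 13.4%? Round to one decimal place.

+25.6%

Contribution at this volume is 273,820 × R$186.32 = R$51,018,142.40.
EBIT = R$51,018,142.40 − R$16,055,100 = R$34,963,042.40.
After interest of R$8,308,900.00, pre-tax earnings = R$26,654,142.40.
Degree of combined leverage = contribution ÷ (EBIT − I) = R$51,018,142.40 ÷ R$26,654,142.40 = 1.9141.
EPS therefore changes by 1.9141 × (+13.4%) = +25.6%.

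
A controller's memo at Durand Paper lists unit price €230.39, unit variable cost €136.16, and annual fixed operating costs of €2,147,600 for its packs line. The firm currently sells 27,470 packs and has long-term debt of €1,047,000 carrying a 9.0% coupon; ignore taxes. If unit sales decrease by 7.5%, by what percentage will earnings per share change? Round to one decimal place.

Contribution at this volume is 27,470 × €94.23 = €2,588,498.10.
Operating income = contribution − fixed costs = €2,588,498.10 − €2,147,600 = €440,898.10.
Interest = €94,230.00, so EBIT − I = €346,668.10.
DCL = total CM / (EBIT − I) = €2,588,498.10 / €346,668.10 = 7.4668.
EPS therefore changes by 7.4668 × (-7.5%) = -56.0%.

-56.0%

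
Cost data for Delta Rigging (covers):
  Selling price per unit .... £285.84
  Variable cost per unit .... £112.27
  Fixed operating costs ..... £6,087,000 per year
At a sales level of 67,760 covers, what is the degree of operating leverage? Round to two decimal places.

2.07

Contribution at this volume is 67,760 × £173.57 = £11,761,103.20.
Operating income = contribution − fixed costs = £11,761,103.20 − £6,087,000 = £5,674,103.20.
DOL = contribution ÷ EBIT = £11,761,103.20 ÷ £5,674,103.20 = 2.0728.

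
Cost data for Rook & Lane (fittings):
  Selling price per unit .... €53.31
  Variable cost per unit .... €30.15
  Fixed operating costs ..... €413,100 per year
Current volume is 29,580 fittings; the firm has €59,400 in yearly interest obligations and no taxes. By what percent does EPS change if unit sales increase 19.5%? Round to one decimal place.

Total contribution margin = 29,580 × €23.16 = €685,072.80.
Operating income = contribution − fixed costs = €685,072.80 − €413,100 = €271,972.80.
Interest = €59,400.00, so EBIT − I = €212,572.80.
Degree of combined leverage = contribution ÷ (EBIT − I) = €685,072.80 ÷ €212,572.80 = 3.2228.
EPS therefore changes by 3.2228 × (+19.5%) = +62.8%.

+62.8%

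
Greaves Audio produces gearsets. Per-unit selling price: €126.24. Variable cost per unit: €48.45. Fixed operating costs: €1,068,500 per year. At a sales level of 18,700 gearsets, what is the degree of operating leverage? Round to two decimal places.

3.77

At 18,700 units, contribution = 18,700 × €77.79 = €1,454,673.00.
Subtracting fixed costs: EBIT = €1,454,673.00 − €1,068,500 = €386,173.00.
So DOL = total CM / EBIT = €1,454,673.00 / €386,173.00 = 3.7669.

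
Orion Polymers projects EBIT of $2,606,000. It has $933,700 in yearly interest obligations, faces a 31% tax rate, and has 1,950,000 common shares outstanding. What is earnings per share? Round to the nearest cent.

$0.59

Interest = $933,700.00, so EBT = $2,606,000 − $933,700.00 = $1,672,300.00.
After tax at 31%: net income = $1,672,300.00 × 0.69 = $1,153,887.00.
EPS = $1,153,887.00 ÷ 1,950,000 = $0.59.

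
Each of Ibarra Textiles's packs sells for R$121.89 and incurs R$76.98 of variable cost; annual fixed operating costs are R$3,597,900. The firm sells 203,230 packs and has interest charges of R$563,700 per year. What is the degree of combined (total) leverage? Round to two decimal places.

Contribution at this volume is 203,230 × R$44.91 = R$9,127,059.30.
Operating income = contribution − fixed costs = R$9,127,059.30 − R$3,597,900 = R$5,529,159.30. Interest = R$563,700.00.
DOL = R$9,127,059.30 ÷ R$5,529,159.30 = 1.6507; DFL = R$5,529,159.30 ÷ R$4,965,459.30 = 1.1135.
Combined leverage = 1.6507 × 1.1135 = 1.8381.

1.84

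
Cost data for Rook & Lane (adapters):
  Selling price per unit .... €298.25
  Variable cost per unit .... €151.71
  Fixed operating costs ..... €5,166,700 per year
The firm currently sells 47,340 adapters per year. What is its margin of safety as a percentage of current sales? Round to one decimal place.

Unit CM = price − variable cost = €298.25 − €151.71 = €146.54. Break-even units = €5,166,700 ÷ €146.54 = 35,257.95; break-even revenue = 35,257.95 × €298.25 = €10,515,683.60.
Current sales = 47,340 × €298.25 = €14,119,155.00.
Margin of safety = (€14,119,155.00 − €10,515,683.60) ÷ €14,119,155.00 = 25.5%.

25.5%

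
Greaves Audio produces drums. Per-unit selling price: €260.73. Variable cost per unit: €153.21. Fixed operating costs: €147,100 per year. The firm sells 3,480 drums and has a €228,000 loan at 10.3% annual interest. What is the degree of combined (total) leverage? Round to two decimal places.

At 3,480 units, contribution = 3,480 × €107.52 = €374,169.60.
Subtracting fixed costs: EBIT = €374,169.60 − €147,100 = €227,069.60. Interest = €23,484.00.
DOL = €374,169.60 ÷ €227,069.60 = 1.6478; DFL = €227,069.60 ÷ €203,585.60 = 1.1154.
Combined leverage = 1.6478 × 1.1154 = 1.8380.

1.84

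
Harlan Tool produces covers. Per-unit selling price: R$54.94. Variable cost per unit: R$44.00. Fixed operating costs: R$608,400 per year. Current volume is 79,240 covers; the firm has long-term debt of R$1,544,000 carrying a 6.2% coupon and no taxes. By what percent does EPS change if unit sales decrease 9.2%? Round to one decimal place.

Contribution at this volume is 79,240 × R$10.94 = R$866,885.60.
Operating income = contribution − fixed costs = R$866,885.60 − R$608,400 = R$258,485.60.
After interest of R$95,728.00, pre-tax earnings = R$162,757.60.
Degree of combined leverage = contribution ÷ (EBIT − I) = R$866,885.60 ÷ R$162,757.60 = 5.3262.
EPS therefore changes by 5.3262 × (-9.2%) = -49.0%.

-49.0%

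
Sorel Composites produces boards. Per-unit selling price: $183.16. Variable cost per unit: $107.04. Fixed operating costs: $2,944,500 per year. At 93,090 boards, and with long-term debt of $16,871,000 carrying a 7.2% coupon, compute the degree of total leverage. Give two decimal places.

2.42

At 93,090 units, contribution = 93,090 × $76.12 = $7,086,010.80.
Subtracting fixed costs: EBIT = $7,086,010.80 − $2,944,500 = $4,141,510.80. Interest = $1,214,712.00.
DOL = $7,086,010.80 ÷ $4,141,510.80 = 1.7110; DFL = $4,141,510.80 ÷ $2,926,798.80 = 1.4150.
Combined leverage = 1.7110 × 1.4150 = 2.4211.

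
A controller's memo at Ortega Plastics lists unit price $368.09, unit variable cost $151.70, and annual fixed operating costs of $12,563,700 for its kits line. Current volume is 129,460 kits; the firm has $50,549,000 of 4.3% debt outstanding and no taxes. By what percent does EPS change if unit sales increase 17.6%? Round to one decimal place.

+37.1%

Contribution at this volume is 129,460 × $216.39 = $28,013,849.40.
EBIT = $28,013,849.40 − $12,563,700 = $15,450,149.40.
Interest = $2,173,607.00, so EBIT − I = $13,276,542.40.
Degree of combined leverage = contribution ÷ (EBIT − I) = $28,013,849.40 ÷ $13,276,542.40 = 2.1100.
EPS therefore changes by 2.1100 × (+17.6%) = +37.1%.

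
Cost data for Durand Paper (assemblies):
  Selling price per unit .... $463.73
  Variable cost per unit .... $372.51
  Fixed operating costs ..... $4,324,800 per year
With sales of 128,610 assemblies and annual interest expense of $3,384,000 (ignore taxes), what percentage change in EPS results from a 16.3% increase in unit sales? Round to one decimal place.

Contribution at this volume is 128,610 × $91.22 = $11,731,804.20.
EBIT = $11,731,804.20 − $4,324,800 = $7,407,004.20.
After interest of $3,384,000.00, pre-tax earnings = $4,023,004.20.
DCL = total CM / (EBIT − I) = $11,731,804.20 / $4,023,004.20 = 2.9162.
EPS therefore changes by 2.9162 × (+16.3%) = +47.5%.

+47.5%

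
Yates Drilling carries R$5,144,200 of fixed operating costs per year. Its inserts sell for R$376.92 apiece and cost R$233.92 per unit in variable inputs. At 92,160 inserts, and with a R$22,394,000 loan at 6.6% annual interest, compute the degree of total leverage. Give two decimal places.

2.01

Total contribution margin = 92,160 × R$143.00 = R$13,178,880.00.
Operating income = contribution − fixed costs = R$13,178,880.00 − R$5,144,200 = R$8,034,680.00. Interest = R$1,478,004.00.
DOL = R$13,178,880.00 ÷ R$8,034,680.00 = 1.6402; DFL = R$8,034,680.00 ÷ R$6,556,676.00 = 1.2254.
DCL = DOL × DFL = 1.6402 × 1.2254 = 2.0099.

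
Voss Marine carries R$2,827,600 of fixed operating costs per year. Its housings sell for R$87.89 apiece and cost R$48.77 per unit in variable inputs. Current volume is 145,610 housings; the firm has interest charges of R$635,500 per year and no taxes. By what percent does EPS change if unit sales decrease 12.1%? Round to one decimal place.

-30.9%

At 145,610 units, contribution = 145,610 × R$39.12 = R$5,696,263.20.
Operating income = contribution − fixed costs = R$5,696,263.20 − R$2,827,600 = R$2,868,663.20.
Interest = R$635,500.00, so EBIT − I = R$2,233,163.20.
Degree of combined leverage = contribution ÷ (EBIT − I) = R$5,696,263.20 ÷ R$2,233,163.20 = 2.5508.
EPS therefore changes by 2.5508 × (-12.1%) = -30.9%.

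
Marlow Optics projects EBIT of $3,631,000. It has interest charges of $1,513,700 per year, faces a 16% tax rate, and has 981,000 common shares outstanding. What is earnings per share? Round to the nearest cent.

Interest = $1,513,700.00, so EBT = $3,631,000 − $1,513,700.00 = $2,117,300.00.
After tax at 16%: net income = $2,117,300.00 × 0.84 = $1,778,532.00.
Per share: $1,778,532.00 / 981,000 shares = $1.81.

$1.81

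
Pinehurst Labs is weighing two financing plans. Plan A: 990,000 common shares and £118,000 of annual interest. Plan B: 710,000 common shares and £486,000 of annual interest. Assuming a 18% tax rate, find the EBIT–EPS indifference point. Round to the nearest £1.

At indifference, (EBIT − 118,000)(1 − t)/990,000 = (EBIT − 486,000)(1 − t)/710,000.
Cancelling (1 − t) and cross-multiplying: 710,000·(EBIT − 118,000) = 990,000·(EBIT − 486,000).
Solving, EBIT = (486,000·990,000 − 118,000·710,000) / (990,000 − 710,000) = 397,360,000,000 / 280,000 = 1,419,142.86.

£1,419,143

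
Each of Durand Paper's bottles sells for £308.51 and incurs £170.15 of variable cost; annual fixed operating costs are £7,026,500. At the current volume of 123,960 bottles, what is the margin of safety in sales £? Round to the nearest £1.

£22,575,470

Contribution margin per unit = £308.51 − £170.15 = £138.36. Break-even units = £7,026,500 ÷ £138.36 = 50,784.19; break-even revenue = 50,784.19 × £308.51 = £15,667,429.28.
Current sales = 123,960 × £308.51 = £38,242,899.60.
Margin of safety = £38,242,899.60 − £15,667,429.28 = £22,575,470.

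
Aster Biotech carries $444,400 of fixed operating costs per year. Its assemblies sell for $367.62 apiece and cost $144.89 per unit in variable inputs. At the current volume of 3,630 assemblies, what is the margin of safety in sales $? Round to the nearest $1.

Contribution margin per unit = $367.62 − $144.89 = $222.73. Break-even units = $444,400 ÷ $222.73 = 1,995.24; break-even revenue = 1,995.24 × $367.62 = $733,490.45.
Actual sales revenue = 3,630 × $367.62 = $1,334,460.60.
Margin of safety = $1,334,460.60 − $733,490.45 = $600,970.

$600,970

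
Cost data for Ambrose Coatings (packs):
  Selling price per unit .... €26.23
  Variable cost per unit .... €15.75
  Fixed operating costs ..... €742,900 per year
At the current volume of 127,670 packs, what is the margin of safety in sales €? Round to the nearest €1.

Each unit contributes €26.23 − €15.75 = €10.48. Break-even units = €742,900 ÷ €10.48 = 70,887.40; break-even revenue = 70,887.40 × €26.23 = €1,859,376.62.
Current sales = 127,670 × €26.23 = €3,348,784.10.
Margin of safety = €3,348,784.10 − €1,859,376.62 = €1,489,407.

€1,489,407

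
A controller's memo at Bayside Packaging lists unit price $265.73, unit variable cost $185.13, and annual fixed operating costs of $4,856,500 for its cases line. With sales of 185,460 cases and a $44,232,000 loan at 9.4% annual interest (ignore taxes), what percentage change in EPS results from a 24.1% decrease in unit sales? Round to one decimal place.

At 185,460 units, contribution = 185,460 × $80.60 = $14,948,076.00.
EBIT = $14,948,076.00 − $4,856,500 = $10,091,576.00.
After interest of $4,157,808.00, pre-tax earnings = $5,933,768.00.
Degree of combined leverage = contribution ÷ (EBIT − I) = $14,948,076.00 ÷ $5,933,768.00 = 2.5192.
%ΔEPS = DCL × %ΔSales = 2.5192 × -24.1% = -60.7%.

-60.7%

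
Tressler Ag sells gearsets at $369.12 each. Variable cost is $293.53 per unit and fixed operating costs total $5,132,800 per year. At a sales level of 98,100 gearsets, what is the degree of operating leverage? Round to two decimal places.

At 98,100 units, contribution = 98,100 × $75.59 = $7,415,379.00.
EBIT = $7,415,379.00 − $5,132,800 = $2,282,579.00.
Degree of operating leverage = $7,415,379.00 / $2,282,579.00 = 3.2487.

3.25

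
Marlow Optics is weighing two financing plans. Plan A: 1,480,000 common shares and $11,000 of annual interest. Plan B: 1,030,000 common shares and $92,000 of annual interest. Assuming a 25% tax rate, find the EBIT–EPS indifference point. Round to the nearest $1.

Set EPS_A = EPS_B: (EBIT − $11,000)(1 − 0.25) ÷ 1,480,000 = (EBIT − $92,000)(1 − 0.25) ÷ 1,030,000.
The (1 − t) factor cancels: (EBIT − 11,000) × 1,030,000 = (EBIT − 92,000) × 1,480,000.
Solving, EBIT = (92,000·1,480,000 − 11,000·1,030,000) / (1,480,000 − 1,030,000) = 124,830,000,000 / 450,000 = 277,400.00.

$277,400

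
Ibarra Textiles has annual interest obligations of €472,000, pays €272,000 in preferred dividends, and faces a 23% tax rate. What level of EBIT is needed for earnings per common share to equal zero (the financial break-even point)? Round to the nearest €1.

Grossing the preferred dividend up to pre-tax terms: €272,000 / (1 − 0.23) = €353,246.75.
EPS = 0 when EBIT covers interest plus the pre-tax preferred burden: €472,000 + €353,246.75 = €825,246.75.

€825,247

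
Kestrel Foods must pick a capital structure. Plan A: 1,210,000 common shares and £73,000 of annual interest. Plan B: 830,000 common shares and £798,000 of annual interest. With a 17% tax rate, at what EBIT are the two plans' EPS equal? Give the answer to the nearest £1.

£2,381,553

Set EPS_A = EPS_B: (EBIT − £73,000)(1 − 0.17) ÷ 1,210,000 = (EBIT − £798,000)(1 − 0.17) ÷ 830,000.
Cancelling (1 − t) and cross-multiplying: 830,000·(EBIT − 73,000) = 1,210,000·(EBIT − 798,000).
Solving, EBIT = (798,000·1,210,000 − 73,000·830,000) / (1,210,000 − 830,000) = 904,990,000,000 / 380,000 = 2,381,552.63.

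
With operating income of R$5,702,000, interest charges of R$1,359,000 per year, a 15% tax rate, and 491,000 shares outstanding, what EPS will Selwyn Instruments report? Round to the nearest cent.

Pre-tax income = R$5,702,000 − R$1,359,000.00 = R$4,343,000.00.
After tax at 15%: net income = R$4,343,000.00 × 0.85 = R$3,691,550.00.
EPS = R$3,691,550.00 ÷ 491,000 = R$7.52.

R$7.52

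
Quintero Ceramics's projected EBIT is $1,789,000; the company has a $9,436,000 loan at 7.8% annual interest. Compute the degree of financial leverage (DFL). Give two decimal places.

Annual interest charges come to $736,008.00.
DFL = EBIT ÷ (EBIT − I) = $1,789,000 ÷ ($1,789,000 − $736,008.00) = $1,789,000 ÷ $1,052,992.00 = 1.6990.

1.70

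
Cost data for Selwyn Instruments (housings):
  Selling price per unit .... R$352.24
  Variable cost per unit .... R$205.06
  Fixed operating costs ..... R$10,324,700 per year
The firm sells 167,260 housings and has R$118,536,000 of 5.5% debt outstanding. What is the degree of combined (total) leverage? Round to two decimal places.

At 167,260 units, contribution = 167,260 × R$147.18 = R$24,617,326.80.
EBIT = R$24,617,326.80 − R$10,324,700 = R$14,292,626.80. Interest = R$6,519,480.00, so EBIT − I = R$7,773,146.80.
DCL = contribution ÷ (EBIT − I) = R$24,617,326.80 ÷ R$7,773,146.80 = 3.1670.

3.17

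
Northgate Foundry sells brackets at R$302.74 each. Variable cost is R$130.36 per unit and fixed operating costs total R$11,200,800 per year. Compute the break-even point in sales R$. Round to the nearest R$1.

R$19,671,251

Contribution margin per unit = R$302.74 − R$130.36 = R$172.38, a CM ratio of R$172.38 ÷ R$302.74 = 0.5694.
Break-even revenue = fixed costs × price ÷ CM = R$11,200,800 × R$302.74 ÷ R$172.38 = R$19,671,251.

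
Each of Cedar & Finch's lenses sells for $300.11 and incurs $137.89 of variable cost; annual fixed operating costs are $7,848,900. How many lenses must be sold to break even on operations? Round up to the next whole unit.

48,385 lenses

Unit CM = price − variable cost = $300.11 − $137.89 = $162.22.
Break-even Q = $7,848,900 / $162.22 = 48,384.29 → 48,385 lenses.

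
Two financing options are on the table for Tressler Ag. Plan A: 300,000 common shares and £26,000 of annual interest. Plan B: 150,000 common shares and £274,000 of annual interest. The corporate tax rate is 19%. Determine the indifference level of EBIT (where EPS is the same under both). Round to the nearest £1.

£522,000

At indifference, (EBIT − 26,000)(1 − t)/300,000 = (EBIT − 274,000)(1 − t)/150,000.
Cancelling (1 − t) and cross-multiplying: 150,000·(EBIT − 26,000) = 300,000·(EBIT − 274,000).
Solving, EBIT = (274,000·300,000 − 26,000·150,000) / (300,000 − 150,000) = 78,300,000,000 / 150,000 = 522,000.00.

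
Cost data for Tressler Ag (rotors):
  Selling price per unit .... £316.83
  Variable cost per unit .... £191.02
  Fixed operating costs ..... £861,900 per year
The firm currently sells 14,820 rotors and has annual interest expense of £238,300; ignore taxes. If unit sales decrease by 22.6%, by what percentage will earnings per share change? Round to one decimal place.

-55.1%

Contribution at this volume is 14,820 × £125.81 = £1,864,504.20.
EBIT = £1,864,504.20 − £861,900 = £1,002,604.20.
Interest = £238,300.00, so EBIT − I = £764,304.20.
DCL = total CM / (EBIT − I) = £1,864,504.20 / £764,304.20 = 2.4395.
%ΔEPS = DCL × %ΔSales = 2.4395 × -22.6% = -55.1%.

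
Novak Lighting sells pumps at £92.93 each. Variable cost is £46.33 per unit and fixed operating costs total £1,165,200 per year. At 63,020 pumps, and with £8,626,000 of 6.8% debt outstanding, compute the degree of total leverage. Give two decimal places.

2.48

Contribution at this volume is 63,020 × £46.60 = £2,936,732.00.
Operating income = contribution − fixed costs = £2,936,732.00 − £1,165,200 = £1,771,532.00. Interest = £586,568.00, so EBIT − I = £1,184,964.00.
Degree of total leverage = total CM / (EBIT − interest) = £2,936,732.00 / £1,184,964.00 = 2.4783.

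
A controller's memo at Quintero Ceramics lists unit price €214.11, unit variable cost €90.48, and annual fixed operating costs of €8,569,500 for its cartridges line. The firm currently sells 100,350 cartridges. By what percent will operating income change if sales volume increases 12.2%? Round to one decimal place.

+39.4%

Contribution at this volume is 100,350 × €123.63 = €12,406,270.50.
EBIT = €12,406,270.50 − €8,569,500 = €3,836,770.50.
So DOL = total CM / EBIT = €12,406,270.50 / €3,836,770.50 = 3.2335.
%ΔEBIT = DOL × %ΔSales = 3.2335 × +12.2% = +39.4%.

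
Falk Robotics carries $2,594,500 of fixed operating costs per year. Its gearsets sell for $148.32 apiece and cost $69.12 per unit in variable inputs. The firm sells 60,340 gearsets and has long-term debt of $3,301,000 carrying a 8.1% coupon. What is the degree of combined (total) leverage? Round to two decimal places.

Total contribution margin = 60,340 × $79.20 = $4,778,928.00.
Subtracting fixed costs: EBIT = $4,778,928.00 − $2,594,500 = $2,184,428.00. Interest = $267,381.00, so EBIT − I = $1,917,047.00.
Degree of total leverage = total CM / (EBIT − interest) = $4,778,928.00 / $1,917,047.00 = 2.4929.

2.49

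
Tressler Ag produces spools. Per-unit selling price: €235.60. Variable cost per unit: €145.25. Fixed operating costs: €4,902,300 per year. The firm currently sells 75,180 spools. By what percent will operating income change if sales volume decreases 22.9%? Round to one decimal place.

Contribution at this volume is 75,180 × €90.35 = €6,792,513.00.
Operating income = contribution − fixed costs = €6,792,513.00 − €4,902,300 = €1,890,213.00.
So DOL = total CM / EBIT = €6,792,513.00 / €1,890,213.00 = 3.5935.
%ΔEBIT = DOL × %ΔSales = 3.5935 × -22.9% = -82.3%.

-82.3%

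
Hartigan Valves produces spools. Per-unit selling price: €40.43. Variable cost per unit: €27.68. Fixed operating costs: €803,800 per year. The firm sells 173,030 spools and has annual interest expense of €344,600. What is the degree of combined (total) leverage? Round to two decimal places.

Contribution at this volume is 173,030 × €12.75 = €2,206,132.50.
EBIT = €2,206,132.50 − €803,800 = €1,402,332.50. Interest = €344,600.00.
DOL = €2,206,132.50 ÷ €1,402,332.50 = 1.5732; DFL = €1,402,332.50 ÷ €1,057,732.50 = 1.3258.
DCL = DOL × DFL = 1.5732 × 1.3258 = 2.0857.

2.09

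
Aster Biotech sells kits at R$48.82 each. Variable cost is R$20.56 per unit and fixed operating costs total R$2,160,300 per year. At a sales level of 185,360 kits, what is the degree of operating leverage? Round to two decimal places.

Total contribution margin = 185,360 × R$28.26 = R$5,238,273.60.
Operating income = contribution − fixed costs = R$5,238,273.60 − R$2,160,300 = R$3,077,973.60.
So DOL = total CM / EBIT = R$5,238,273.60 / R$3,077,973.60 = 1.7019.

1.70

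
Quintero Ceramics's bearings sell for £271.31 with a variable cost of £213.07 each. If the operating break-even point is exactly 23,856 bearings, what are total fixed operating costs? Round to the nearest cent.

Contribution margin per unit = £271.31 − £213.07 = £58.24.
Fixed costs = break-even units × CM = 23,856 × £58.24 = £1,389,373.44.

£1,389,373.44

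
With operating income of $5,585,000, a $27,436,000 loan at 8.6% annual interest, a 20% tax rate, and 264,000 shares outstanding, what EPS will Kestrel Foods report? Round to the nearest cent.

Pre-tax income = $5,585,000 − $2,359,496.00 = $3,225,504.00.
Net income = $3,225,504.00 × (1 − 0.20) = $2,580,403.20.
EPS = $2,580,403.20 ÷ 264,000 = $9.77.

$9.77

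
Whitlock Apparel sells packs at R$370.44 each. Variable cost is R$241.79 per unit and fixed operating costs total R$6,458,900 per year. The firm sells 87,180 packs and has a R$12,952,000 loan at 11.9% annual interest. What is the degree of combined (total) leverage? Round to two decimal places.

3.49

At 87,180 units, contribution = 87,180 × R$128.65 = R$11,215,707.00.
EBIT = R$11,215,707.00 − R$6,458,900 = R$4,756,807.00. Interest = R$1,541,288.00, so EBIT − I = R$3,215,519.00.
Degree of total leverage = total CM / (EBIT − interest) = R$11,215,707.00 / R$3,215,519.00 = 3.4880.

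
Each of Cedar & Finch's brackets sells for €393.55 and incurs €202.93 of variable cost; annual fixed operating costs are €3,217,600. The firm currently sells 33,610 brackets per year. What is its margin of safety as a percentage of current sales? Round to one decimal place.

Unit CM = price − variable cost = €393.55 − €202.93 = €190.62. Break-even units = €3,217,600 ÷ €190.62 = 16,879.66; break-even revenue = 16,879.66 × €393.55 = €6,642,988.56.
Actual sales revenue = 33,610 × €393.55 = €13,227,215.50.
Margin of safety = (€13,227,215.50 − €6,642,988.56) ÷ €13,227,215.50 = 49.8%.

49.8%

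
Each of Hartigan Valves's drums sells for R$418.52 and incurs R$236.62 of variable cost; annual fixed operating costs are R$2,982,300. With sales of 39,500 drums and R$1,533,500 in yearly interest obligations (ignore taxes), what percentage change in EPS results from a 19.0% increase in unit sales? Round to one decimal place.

At 39,500 units, contribution = 39,500 × R$181.90 = R$7,185,050.00.
Subtracting fixed costs: EBIT = R$7,185,050.00 − R$2,982,300 = R$4,202,750.00.
After interest of R$1,533,500.00, pre-tax earnings = R$2,669,250.00.
Degree of combined leverage = contribution ÷ (EBIT − I) = R$7,185,050.00 ÷ R$2,669,250.00 = 2.6918.
EPS therefore changes by 2.6918 × (+19.0%) = +51.1%.

+51.1%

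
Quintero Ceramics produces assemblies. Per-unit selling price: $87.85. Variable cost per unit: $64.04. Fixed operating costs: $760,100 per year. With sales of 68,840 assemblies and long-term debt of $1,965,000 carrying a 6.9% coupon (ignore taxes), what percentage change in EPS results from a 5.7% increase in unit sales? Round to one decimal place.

+12.6%

Contribution at this volume is 68,840 × $23.81 = $1,639,080.40.
Subtracting fixed costs: EBIT = $1,639,080.40 − $760,100 = $878,980.40.
After interest of $135,585.00, pre-tax earnings = $743,395.40.
Degree of combined leverage = contribution ÷ (EBIT − I) = $1,639,080.40 ÷ $743,395.40 = 2.2049.
%ΔEPS = DCL × %ΔSales = 2.2049 × +5.7% = +12.6%.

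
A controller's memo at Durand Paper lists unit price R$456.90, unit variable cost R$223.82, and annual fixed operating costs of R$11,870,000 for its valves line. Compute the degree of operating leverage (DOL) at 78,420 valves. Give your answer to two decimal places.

Contribution at this volume is 78,420 × R$233.08 = R$18,278,133.60.
Operating income = contribution − fixed costs = R$18,278,133.60 − R$11,870,000 = R$6,408,133.60.
Degree of operating leverage = R$18,278,133.60 / R$6,408,133.60 = 2.8523.

2.85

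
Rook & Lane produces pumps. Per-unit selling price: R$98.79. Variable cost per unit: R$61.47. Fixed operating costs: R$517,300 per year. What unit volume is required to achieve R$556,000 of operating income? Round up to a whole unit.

28,760 pumps

Contribution margin per unit = R$98.79 − R$61.47 = R$37.32.
Required volume = (fixed costs + target profit) ÷ CM = (R$517,300 + R$556,000) ÷ R$37.32 = 28,759.38, so 28,760 pumps.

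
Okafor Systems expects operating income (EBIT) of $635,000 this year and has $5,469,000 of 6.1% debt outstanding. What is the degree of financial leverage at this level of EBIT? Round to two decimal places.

2.11

Interest = $333,609.00.
DFL = EBIT ÷ (EBIT − I) = $635,000 ÷ ($635,000 − $333,609.00) = $635,000 ÷ $301,391.00 = 2.1069.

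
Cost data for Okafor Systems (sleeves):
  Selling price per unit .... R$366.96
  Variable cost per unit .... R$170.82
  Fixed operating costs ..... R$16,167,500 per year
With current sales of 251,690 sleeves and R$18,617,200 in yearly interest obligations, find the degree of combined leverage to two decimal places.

Total contribution margin = 251,690 × R$196.14 = R$49,366,476.60.
Operating income = contribution − fixed costs = R$49,366,476.60 − R$16,167,500 = R$33,198,976.60. Interest = R$18,617,200.00.
DOL = R$49,366,476.60 ÷ R$33,198,976.60 = 1.4870; DFL = R$33,198,976.60 ÷ R$14,581,776.60 = 2.2767.
DCL = DOL × DFL = 1.4870 × 2.2767 = 3.3855.

3.39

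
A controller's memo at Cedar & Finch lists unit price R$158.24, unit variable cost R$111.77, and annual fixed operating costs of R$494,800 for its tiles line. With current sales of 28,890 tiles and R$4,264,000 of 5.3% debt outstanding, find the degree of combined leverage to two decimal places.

At 28,890 units, contribution = 28,890 × R$46.47 = R$1,342,518.30.
Operating income = contribution − fixed costs = R$1,342,518.30 − R$494,800 = R$847,718.30. Interest = R$225,992.00.
DOL = R$1,342,518.30 ÷ R$847,718.30 = 1.5837; DFL = R$847,718.30 ÷ R$621,726.30 = 1.3635.
DCL = DOL × DFL = 1.5837 × 1.3635 = 2.1594.

2.16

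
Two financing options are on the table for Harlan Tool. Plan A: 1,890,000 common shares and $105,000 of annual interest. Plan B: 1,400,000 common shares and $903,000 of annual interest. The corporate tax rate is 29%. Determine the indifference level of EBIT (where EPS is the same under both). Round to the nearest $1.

$3,183,000

At indifference, (EBIT − 105,000)(1 − t)/1,890,000 = (EBIT − 903,000)(1 − t)/1,400,000.
The (1 − t) factor cancels: (EBIT − 105,000) × 1,400,000 = (EBIT − 903,000) × 1,890,000.
EBIT × (1,890,000 − 1,400,000) = 903,000 × 1,890,000 − 105,000 × 1,400,000 = 1,559,670,000,000, so EBIT = 1,559,670,000,000 ÷ 490,000 = 3,183,000.00.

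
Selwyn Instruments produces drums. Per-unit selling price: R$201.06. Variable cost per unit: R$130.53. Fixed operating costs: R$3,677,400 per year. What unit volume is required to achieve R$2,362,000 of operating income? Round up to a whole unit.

85,629 drums

Unit CM = price − variable cost = R$201.06 − R$130.53 = R$70.53.
Units = (FC + target) / CM = (R$3,677,400 + R$2,362,000) / R$70.53 = 85,628.81, so 85,629 drums.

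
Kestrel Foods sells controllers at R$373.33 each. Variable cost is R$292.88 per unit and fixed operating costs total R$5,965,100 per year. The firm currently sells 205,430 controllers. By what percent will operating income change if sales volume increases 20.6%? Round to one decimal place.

At 205,430 units, contribution = 205,430 × R$80.45 = R$16,526,843.50.
Operating income = contribution − fixed costs = R$16,526,843.50 − R$5,965,100 = R$10,561,743.50.
DOL = contribution ÷ EBIT = R$16,526,843.50 ÷ R$10,561,743.50 = 1.5648.
So EBIT moves 1.5648 × (+20.6%) = +32.2%.

+32.2%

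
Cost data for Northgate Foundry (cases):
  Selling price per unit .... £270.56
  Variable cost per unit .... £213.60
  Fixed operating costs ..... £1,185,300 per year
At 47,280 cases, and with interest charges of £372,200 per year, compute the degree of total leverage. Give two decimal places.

At 47,280 units, contribution = 47,280 × £56.96 = £2,693,068.80.
Operating income = contribution − fixed costs = £2,693,068.80 − £1,185,300 = £1,507,768.80. Interest = £372,200.00.
DOL = £2,693,068.80 ÷ £1,507,768.80 = 1.7861; DFL = £1,507,768.80 ÷ £1,135,568.80 = 1.3278.
Combined leverage = 1.7861 × 1.3278 = 2.3716.

2.37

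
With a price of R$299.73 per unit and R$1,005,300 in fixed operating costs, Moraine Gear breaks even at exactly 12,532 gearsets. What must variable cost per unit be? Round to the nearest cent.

R$219.51

Contribution per unit must be FC / Q = R$1,005,300 / 12,532 = R$80.2186.
Variable cost per unit = R$299.73 − R$80.2186 = R$219.51.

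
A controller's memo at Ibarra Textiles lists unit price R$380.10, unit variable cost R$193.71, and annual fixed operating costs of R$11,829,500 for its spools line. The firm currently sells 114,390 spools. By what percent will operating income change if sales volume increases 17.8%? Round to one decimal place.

+40.0%

At 114,390 units, contribution = 114,390 × R$186.39 = R$21,321,152.10.
Subtracting fixed costs: EBIT = R$21,321,152.10 − R$11,829,500 = R$9,491,652.10.
Degree of operating leverage = R$21,321,152.10 / R$9,491,652.10 = 2.2463.
Operating income changes by 2.2463 × +17.8% = +40.0%.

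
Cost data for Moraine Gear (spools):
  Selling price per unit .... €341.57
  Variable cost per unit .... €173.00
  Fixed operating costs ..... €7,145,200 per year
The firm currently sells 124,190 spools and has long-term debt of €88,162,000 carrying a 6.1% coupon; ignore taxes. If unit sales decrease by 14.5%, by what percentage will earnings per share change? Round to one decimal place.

-36.1%

At 124,190 units, contribution = 124,190 × €168.57 = €20,934,708.30.
Subtracting fixed costs: EBIT = €20,934,708.30 − €7,145,200 = €13,789,508.30.
After interest of €5,377,882.00, pre-tax earnings = €8,411,626.30.
Degree of combined leverage = contribution ÷ (EBIT − I) = €20,934,708.30 ÷ €8,411,626.30 = 2.4888.
EPS therefore changes by 2.4888 × (-14.5%) = -36.1%.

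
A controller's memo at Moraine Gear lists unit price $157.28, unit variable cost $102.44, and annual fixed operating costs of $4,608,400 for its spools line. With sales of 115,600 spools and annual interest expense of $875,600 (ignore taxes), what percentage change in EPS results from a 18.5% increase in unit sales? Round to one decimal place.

+137.1%

At 115,600 units, contribution = 115,600 × $54.84 = $6,339,504.00.
EBIT = $6,339,504.00 − $4,608,400 = $1,731,104.00.
After interest of $875,600.00, pre-tax earnings = $855,504.00.
Degree of combined leverage = contribution ÷ (EBIT − I) = $6,339,504.00 ÷ $855,504.00 = 7.4103.
EPS therefore changes by 7.4103 × (+18.5%) = +137.1%.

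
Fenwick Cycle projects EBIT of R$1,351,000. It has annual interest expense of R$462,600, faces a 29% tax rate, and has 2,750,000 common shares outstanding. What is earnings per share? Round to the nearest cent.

Pre-tax income = R$1,351,000 − R$462,600.00 = R$888,400.00.
After tax at 29%: net income = R$888,400.00 × 0.71 = R$630,764.00.
EPS = R$630,764.00 ÷ 2,750,000 = R$0.23.

R$0.23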